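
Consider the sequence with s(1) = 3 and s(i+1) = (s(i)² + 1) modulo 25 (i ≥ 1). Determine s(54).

1

Computing terms: s(1) = 3,  s(2) = 10,  s(3) = 1,  s(4) = 2,  s(5) = 5,  s(6) = 1.
Since s(6) = s(3) = 1, the sequence is eventually periodic: after a pre-period of length 2 it cycles with period 3.
For i ≥ 3, s(i) depends only on (i - 3) mod 3. (54 - 3) mod 3 = 0, so s(54) = s(3) = 1.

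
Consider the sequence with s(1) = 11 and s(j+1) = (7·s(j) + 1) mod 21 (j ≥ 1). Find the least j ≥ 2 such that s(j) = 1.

3

s(1) = 11,  s(2) = 15,  s(3) = 1,  s(4) = 8,  s(5) = 15.
Since s(5) = s(2) = 15, the sequence is eventually periodic: after a pre-period of length 1 it cycles with period 3.
The value 1 first appears (with j ≥ 2) at s(3).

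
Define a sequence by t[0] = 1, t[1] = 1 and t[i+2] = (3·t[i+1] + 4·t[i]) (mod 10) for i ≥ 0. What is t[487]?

We have t[0] = 1; t[1] = 1; t[2] = 7; t[3] = 5; t[4] = 3; t[5] = 9; t[6] = 9; t[7] = 3; t[8] = 5; t[9] = 7; t[10] = 1; t[11] = 1.
Since (t[10], t[11]) = (t[0], t[1]) = (1, 1) (two consecutive terms determine the rest), the sequence is periodic with period 10.
(487 - 0) mod 10 = 7, so t[487] = t[7] = 3.

3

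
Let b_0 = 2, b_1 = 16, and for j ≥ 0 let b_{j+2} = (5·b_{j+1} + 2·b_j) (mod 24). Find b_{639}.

Computing terms: b_0 = 2; b_1 = 16; b_2 = 12; b_3 = 20; b_4 = 4; b_5 = 12; b_6 = 20.
Since (b_5, b_6) = (b_2, b_3) = (12, 20) (two consecutive terms determine the rest), the sequence is eventually periodic: after a pre-period of length 2 it cycles with period 3.
For j ≥ 2, b_j depends only on (j - 2) mod 3. (639 - 2) mod 3 = 1, so b_{639} = b_3 = 20.

20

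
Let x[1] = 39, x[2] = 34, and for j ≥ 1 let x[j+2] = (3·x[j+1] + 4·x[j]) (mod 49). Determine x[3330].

Computing terms: x[1] = 39; x[2] = 34; x[3] = 13; x[4] = 28; x[5] = 38; x[6] = 30; x[7] = 46; x[8] = 13; x[9] = 27; x[10] = 35; x[11] = 17; x[12] = 44; x[13] = 4; x[14] = 41; x[15] = 41; x[16] = 42; x[17] = 45; x[18] = 9; x[19] = 11; x[20] = 20; x[21] = 6; x[22] = 0; x[23] = 24; x[24] = 23; x[25] = 18; x[26] = 48; x[27] = 20; x[28] = 7; x[29] = 3; x[30] = 37; x[31] = 25; x[32] = 27; x[33] = 34; x[34] = 14; x[35] = 31; x[36] = 2; x[37] = 32; x[38] = 6; x[39] = 48; x[40] = 21; x[41] = 10; x[42] = 16; x[43] = 39; x[44] = 34.
Since (x[43], x[44]) = (x[1], x[2]) = (39, 34) (two consecutive terms determine the rest), the sequence is periodic with period 42.
(3330 - 1) mod 42 = 11, so x[3330] = x[12] = 44.

44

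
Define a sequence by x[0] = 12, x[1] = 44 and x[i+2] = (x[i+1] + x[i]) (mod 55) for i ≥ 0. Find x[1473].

x[0] = 12; x[1] = 44; x[2] = 1; x[3] = 45; x[4] = 46; x[5] = 36; x[6] = 27; x[7] = 8; x[8] = 35; x[9] = 43; x[10] = 23; x[11] = 11; x[12] = 34; x[13] = 45; x[14] = 24; x[15] = 14; x[16] = 38; x[17] = 52; x[18] = 35; x[19] = 32; x[20] = 12; x[21] = 44.
Since (x[20], x[21]) = (x[0], x[1]) = (12, 44) (two consecutive terms determine the rest), the sequence is periodic with period 20.
So x[1473] = x[0 + ((1473-0) mod 20)] = x[13] = 45.

45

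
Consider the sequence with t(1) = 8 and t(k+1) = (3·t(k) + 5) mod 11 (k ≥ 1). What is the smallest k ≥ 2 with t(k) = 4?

3

Listing terms: t(1) = 8, t(2) = 7, t(3) = 4, t(4) = 6, t(5) = 1, t(6) = 8.
Since t(6) = t(1) = 8, the sequence is periodic with period 5.
The value 4 first appears (with k ≥ 2) at t(3).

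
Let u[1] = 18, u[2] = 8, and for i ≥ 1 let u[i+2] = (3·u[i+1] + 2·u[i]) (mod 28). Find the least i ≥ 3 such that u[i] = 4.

We have u[1] = 18; u[2] = 8; u[3] = 4; u[4] = 0; u[5] = 8; u[6] = 24; u[7] = 4; u[8] = 4; u[9] = 20; u[10] = 12; u[11] = 20; u[12] = 0; u[13] = 12; u[14] = 8; u[15] = 20; u[16] = 20; u[17] = 16; u[18] = 4; u[19] = 16; u[20] = 0; u[21] = 4; u[22] = 12; u[23] = 16; u[24] = 16; u[25] = 24; u[26] = 20; u[27] = 24; u[28] = 0; u[29] = 20; u[30] = 4; u[31] = 24; u[32] = 24; u[33] = 8; u[34] = 16; u[35] = 8; u[36] = 0; u[37] = 16; u[38] = 20; u[39] = 8; u[40] = 8; u[41] = 12; u[42] = 24; u[43] = 12; u[44] = 0; u[45] = 24; u[46] = 16; u[47] = 12; u[48] = 12; u[49] = 4; u[50] = 8; u[51] = 4.
Since (u[50], u[51]) = (u[2], u[3]) = (8, 4) (two consecutive terms determine the rest), the sequence is eventually periodic: after a pre-period of length 1 it cycles with period 48.
The value 4 first appears (with i ≥ 3) at u[3].

3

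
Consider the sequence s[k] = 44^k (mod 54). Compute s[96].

Computing terms: s[1] = 44, s[2] = 46, s[3] = 26, s[4] = 10, s[5] = 8, s[6] = 28, s[7] = 44.
Since s[7] = s[1] = 44, the sequence is periodic with period 6.
So s[96] = s[1 + ((96-1) mod 6)] = s[6] = 28.

28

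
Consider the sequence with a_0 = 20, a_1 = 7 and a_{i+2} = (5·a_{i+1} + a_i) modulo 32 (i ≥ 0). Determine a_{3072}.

20

Listing terms: a_0 = 20, a_1 = 7, a_2 = 23, a_3 = 26, a_4 = 25, a_5 = 23, a_6 = 12, a_7 = 19, a_8 = 11, a_9 = 10, a_{10} = 29, a_{11} = 27, a_{12} = 4, a_{13} = 15, a_{14} = 15, a_{15} = 26, a_{16} = 17, a_{17} = 15, a_{18} = 28, a_{19} = 27, a_{20} = 3, a_{21} = 10, a_{22} = 21, a_{23} = 19, a_{24} = 20, a_{25} = 23, a_{26} = 7, a_{27} = 26, a_{28} = 9, a_{29} = 7, a_{30} = 12, a_{31} = 3, a_{32} = 27, a_{33} = 10, a_{34} = 13, a_{35} = 11, a_{36} = 4, a_{37} = 31, a_{38} = 31, a_{39} = 26, a_{40} = 1, a_{41} = 31, a_{42} = 28, a_{43} = 11, a_{44} = 19, a_{45} = 10, a_{46} = 5, a_{47} = 3, a_{48} = 20, a_{49} = 7.
Since (a_{48}, a_{49}) = (a_0, a_1) = (20, 7) (two consecutive terms determine the rest), the sequence is periodic with period 48.
(3072 - 0) mod 48 = 0, so a_{3072} = a_0 = 20.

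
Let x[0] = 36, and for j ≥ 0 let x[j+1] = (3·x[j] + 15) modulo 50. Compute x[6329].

Listing terms: x[0] = 36, x[1] = 23, x[2] = 34, x[3] = 17, x[4] = 16, x[5] = 13, x[6] = 4, x[7] = 27, x[8] = 46, x[9] = 3, x[10] = 24, x[11] = 37, x[12] = 26, x[13] = 43, x[14] = 44, x[15] = 47, x[16] = 6, x[17] = 33, x[18] = 14, x[19] = 7, x[20] = 36.
Since x[20] = x[0] = 36, the sequence is periodic with period 20.
(6329 - 0) mod 20 = 9, so x[6329] = x[9] = 3.

3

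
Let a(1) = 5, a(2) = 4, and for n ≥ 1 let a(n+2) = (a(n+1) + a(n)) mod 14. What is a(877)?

Listing terms: a(1) = 5,  a(2) = 4,  a(3) = 9,  a(4) = 13,  a(5) = 8,  a(6) = 7,  a(7) = 1,  a(8) = 8,  a(9) = 9,  a(10) = 3,  a(11) = 12,  a(12) = 1,  a(13) = 13,  a(14) = 0,  a(15) = 13,  a(16) = 13,  a(17) = 12,  a(18) = 11,  a(19) = 9,  a(20) = 6,  a(21) = 1,  a(22) = 7,  a(23) = 8,  a(24) = 1,  a(25) = 9,  a(26) = 10,  a(27) = 5,  a(28) = 1,  a(29) = 6,  a(30) = 7,  a(31) = 13,  a(32) = 6,  a(33) = 5,  a(34) = 11,  a(35) = 2,  a(36) = 13,  a(37) = 1,  a(38) = 0,  a(39) = 1,  a(40) = 1,  a(41) = 2,  a(42) = 3,  a(43) = 5,  a(44) = 8,  a(45) = 13,  a(46) = 7,  a(47) = 6,  a(48) = 13,  a(49) = 5,  a(50) = 4.
The sequence repeats with period 48.
(877 - 1) mod 48 = 12, so a(877) = a(13) = 13.

13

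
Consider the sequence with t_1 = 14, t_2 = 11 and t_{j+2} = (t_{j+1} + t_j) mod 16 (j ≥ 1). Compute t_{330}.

9

t_1 = 14, t_2 = 11, t_3 = 9, t_4 = 4, t_5 = 13, t_6 = 1, t_7 = 14, t_8 = 15, t_9 = 13, t_{10} = 12, t_{11} = 9, t_{12} = 5, t_{13} = 14, t_{14} = 3, t_{15} = 1, t_{16} = 4, t_{17} = 5, t_{18} = 9, t_{19} = 14, t_{20} = 7, t_{21} = 5, t_{22} = 12, t_{23} = 1, t_{24} = 13, t_{25} = 14, t_{26} = 11.
The sequence repeats with period 24.
(330 - 1) mod 24 = 17, so t_{330} = t_{18} = 9.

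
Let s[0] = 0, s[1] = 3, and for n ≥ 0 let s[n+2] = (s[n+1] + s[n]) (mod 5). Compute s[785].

0

Computing terms: s[0] = 0, s[1] = 3, s[2] = 3, s[3] = 1, s[4] = 4, s[5] = 0, s[6] = 4, s[7] = 4, s[8] = 3, s[9] = 2, s[10] = 0, s[11] = 2, s[12] = 2, s[13] = 4, s[14] = 1, s[15] = 0, s[16] = 1, s[17] = 1, s[18] = 2, s[19] = 3, s[20] = 0, s[21] = 3.
Since (s[20], s[21]) = (s[0], s[1]) = (0, 3) (two consecutive terms determine the rest), the sequence is periodic with period 20.
So s[785] = s[0 + ((785-0) mod 20)] = s[5] = 0.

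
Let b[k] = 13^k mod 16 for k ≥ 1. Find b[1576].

1

Computing terms: b[1] = 13; b[2] = 9; b[3] = 5; b[4] = 1; b[5] = 13.
The sequence repeats with period 4.
So b[1576] = b[1 + ((1576-1) mod 4)] = b[4] = 1.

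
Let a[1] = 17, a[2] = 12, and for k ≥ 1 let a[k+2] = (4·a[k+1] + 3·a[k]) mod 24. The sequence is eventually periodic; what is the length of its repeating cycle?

4

We have a[1] = 17,  a[2] = 12,  a[3] = 3,  a[4] = 0,  a[5] = 9,  a[6] = 12,  a[7] = 3.
Since (a[6], a[7]) = (a[2], a[3]) = (12, 3) (two consecutive terms determine the rest), the sequence is eventually periodic: after a pre-period of length 1 it cycles with period 4.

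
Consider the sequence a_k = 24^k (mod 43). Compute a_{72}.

Listing terms: a_0 = 1; a_1 = 24; a_2 = 17; a_3 = 21; a_4 = 31; a_5 = 13; a_6 = 11; a_7 = 6; a_8 = 15; a_9 = 16; a_{10} = 40; a_{11} = 14; a_{12} = 35; a_{13} = 23; a_{14} = 36; a_{15} = 4; a_{16} = 10; a_{17} = 25; a_{18} = 41; a_{19} = 38; a_{20} = 9; a_{21} = 1.
Since a_{21} = a_0 = 1, the sequence is periodic with period 21.
So a_{72} = a_{0 + ((72-0) mod 21)} = a_9 = 16.

16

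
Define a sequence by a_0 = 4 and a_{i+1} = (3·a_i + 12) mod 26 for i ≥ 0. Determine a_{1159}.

24

We have a_0 = 4,  a_1 = 24,  a_2 = 6,  a_3 = 4.
Since a_3 = a_0 = 4, the sequence is periodic with period 3.
So a_{1159} = a_{0 + ((1159-0) mod 3)} = a_1 = 24.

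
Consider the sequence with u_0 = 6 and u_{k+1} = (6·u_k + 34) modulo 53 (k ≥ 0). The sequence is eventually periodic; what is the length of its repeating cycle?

We have u_0 = 6,  u_1 = 17,  u_2 = 30,  u_3 = 2,  u_4 = 46,  u_5 = 45,  u_6 = 39,  u_7 = 3,  u_8 = 52,  u_9 = 28,  u_{10} = 43,  u_{11} = 27,  u_{12} = 37,  u_{13} = 44,  u_{14} = 33,  u_{15} = 20,  u_{16} = 48,  u_{17} = 4,  u_{18} = 5,  u_{19} = 11,  u_{20} = 47,  u_{21} = 51,  u_{22} = 22,  u_{23} = 7,  u_{24} = 23,  u_{25} = 13,  u_{26} = 6.
Since u_{26} = u_0 = 6, the sequence is periodic with period 26.

26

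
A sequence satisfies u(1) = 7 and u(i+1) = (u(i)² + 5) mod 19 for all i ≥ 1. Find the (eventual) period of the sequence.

u(1) = 7,  u(2) = 16,  u(3) = 14,  u(4) = 11,  u(5) = 12,  u(6) = 16.
Since u(6) = u(2) = 16, the sequence is eventually periodic: after a pre-period of length 1 it cycles with period 4.

4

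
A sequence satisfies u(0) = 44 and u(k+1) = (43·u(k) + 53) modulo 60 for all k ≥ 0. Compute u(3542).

48

u(0) = 44, u(1) = 25, u(2) = 48, u(3) = 17, u(4) = 4, u(5) = 45, u(6) = 8, u(7) = 37, u(8) = 24, u(9) = 5, u(10) = 28, u(11) = 57, u(12) = 44.
Since u(12) = u(0) = 44, the sequence is periodic with period 12.
(3542 - 0) mod 12 = 2, so u(3542) = u(2) = 48.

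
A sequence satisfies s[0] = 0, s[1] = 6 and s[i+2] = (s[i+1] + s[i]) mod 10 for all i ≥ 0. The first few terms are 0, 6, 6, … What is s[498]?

s[0] = 0; s[1] = 6; s[2] = 6; s[3] = 2; s[4] = 8; s[5] = 0; s[6] = 8; s[7] = 8; s[8] = 6; s[9] = 4; s[10] = 0; s[11] = 4; s[12] = 4; s[13] = 8; s[14] = 2; s[15] = 0; s[16] = 2; s[17] = 2; s[18] = 4; s[19] = 6; s[20] = 0; s[21] = 6.
The sequence repeats with period 20.
(498 - 0) mod 20 = 18, so s[498] = s[18] = 4.

4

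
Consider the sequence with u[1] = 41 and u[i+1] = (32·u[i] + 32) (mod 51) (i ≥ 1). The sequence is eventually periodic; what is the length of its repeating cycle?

8

u[1] = 41, u[2] = 18, u[3] = 47, u[4] = 6, u[5] = 20, u[6] = 9, u[7] = 14, u[8] = 21, u[9] = 41.
The sequence repeats with period 8.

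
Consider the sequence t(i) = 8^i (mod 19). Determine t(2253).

We have t(0) = 1,  t(1) = 8,  t(2) = 7,  t(3) = 18,  t(4) = 11,  t(5) = 12,  t(6) = 1.
The sequence repeats with period 6.
So t(2253) = t(0 + ((2253-0) mod 6)) = t(3) = 18.

18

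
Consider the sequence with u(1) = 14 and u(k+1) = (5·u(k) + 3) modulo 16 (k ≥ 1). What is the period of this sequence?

Computing terms: u(1) = 14,  u(2) = 9,  u(3) = 0,  u(4) = 3,  u(5) = 2,  u(6) = 13,  u(7) = 4,  u(8) = 7,  u(9) = 6,  u(10) = 1,  u(11) = 8,  u(12) = 11,  u(13) = 10,  u(14) = 5,  u(15) = 12,  u(16) = 15,  u(17) = 14.
Since u(17) = u(1) = 14, the sequence is periodic with period 16.

16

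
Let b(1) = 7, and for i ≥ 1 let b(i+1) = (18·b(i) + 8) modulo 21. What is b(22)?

Computing terms: b(1) = 7; b(2) = 8; b(3) = 5; b(4) = 14; b(5) = 8.
Since b(5) = b(2) = 8, the sequence is eventually periodic: after a pre-period of length 1 it cycles with period 3.
For i ≥ 2, b(i) depends only on (i - 2) mod 3. (22 - 2) mod 3 = 2, so b(22) = b(4) = 14.

14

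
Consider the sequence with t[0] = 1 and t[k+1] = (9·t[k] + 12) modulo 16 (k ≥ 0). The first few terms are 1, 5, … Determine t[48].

We have t[0] = 1,  t[1] = 5,  t[2] = 9,  t[3] = 13,  t[4] = 1.
The sequence repeats with period 4.
So t[48] = t[0 + ((48-0) mod 4)] = t[0] = 1.

1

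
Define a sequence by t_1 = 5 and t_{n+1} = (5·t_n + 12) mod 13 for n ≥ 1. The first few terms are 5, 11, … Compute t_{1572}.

Computing terms: t_1 = 5; t_2 = 11; t_3 = 2; t_4 = 9; t_5 = 5.
Since t_5 = t_1 = 5, the sequence is periodic with period 4.
(1572 - 1) mod 4 = 3, so t_{1572} = t_4 = 9.

9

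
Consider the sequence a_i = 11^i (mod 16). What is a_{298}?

9

We have a_1 = 11,  a_2 = 9,  a_3 = 3,  a_4 = 1,  a_5 = 11.
The sequence repeats with period 4.
(298 - 1) mod 4 = 1, so a_{298} = a_2 = 9.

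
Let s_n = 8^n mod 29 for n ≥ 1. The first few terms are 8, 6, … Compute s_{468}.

16

Computing terms: s_1 = 8; s_2 = 6; s_3 = 19; s_4 = 7; s_5 = 27; s_6 = 13; s_7 = 17; s_8 = 20; s_9 = 15; s_{10} = 4; s_{11} = 3; s_{12} = 24; s_{13} = 18; s_{14} = 28; s_{15} = 21; s_{16} = 23; s_{17} = 10; s_{18} = 22; s_{19} = 2; s_{20} = 16; s_{21} = 12; s_{22} = 9; s_{23} = 14; s_{24} = 25; s_{25} = 26; s_{26} = 5; s_{27} = 11; s_{28} = 1; s_{29} = 8.
Since s_{29} = s_1 = 8, the sequence is periodic with period 28.
(468 - 1) mod 28 = 19, so s_{468} = s_{20} = 16.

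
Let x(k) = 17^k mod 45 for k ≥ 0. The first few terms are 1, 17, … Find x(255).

Computing terms: x(0) = 1; x(1) = 17; x(2) = 19; x(3) = 8; x(4) = 1.
Since x(4) = x(0) = 1, the sequence is periodic with period 4.
(255 - 0) mod 4 = 3, so x(255) = x(3) = 8.

8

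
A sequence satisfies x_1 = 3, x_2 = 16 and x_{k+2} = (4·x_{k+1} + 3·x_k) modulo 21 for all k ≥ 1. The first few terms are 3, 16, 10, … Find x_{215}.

x_1 = 3, x_2 = 16, x_3 = 10, x_4 = 4, x_5 = 4, x_6 = 7, x_7 = 19, x_8 = 13, x_9 = 4, x_{10} = 13, x_{11} = 1, x_{12} = 1, x_{13} = 7, x_{14} = 10, x_{15} = 19, x_{16} = 1, x_{17} = 19, x_{18} = 16, x_{19} = 16, x_{20} = 7, x_{21} = 13, x_{22} = 10, x_{23} = 16, x_{24} = 10.
Since (x_{23}, x_{24}) = (x_2, x_3) = (16, 10) (two consecutive terms determine the rest), the sequence is eventually periodic: after a pre-period of length 1 it cycles with period 21.
For k ≥ 2, x_k depends only on (k - 2) mod 21. (215 - 2) mod 21 = 3, so x_{215} = x_5 = 4.

4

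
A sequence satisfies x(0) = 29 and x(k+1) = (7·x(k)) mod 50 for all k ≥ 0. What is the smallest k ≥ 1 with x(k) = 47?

3

Computing terms: x(0) = 29, x(1) = 3, x(2) = 21, x(3) = 47, x(4) = 29.
Since x(4) = x(0) = 29, the sequence is periodic with period 4.
The value 47 first appears (with k ≥ 1) at x(3).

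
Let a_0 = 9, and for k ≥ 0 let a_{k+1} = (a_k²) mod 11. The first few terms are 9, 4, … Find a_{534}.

We have a_0 = 9, a_1 = 4, a_2 = 5, a_3 = 3, a_4 = 9.
The sequence repeats with period 4.
(534 - 0) mod 4 = 2, so a_{534} = a_2 = 5.

5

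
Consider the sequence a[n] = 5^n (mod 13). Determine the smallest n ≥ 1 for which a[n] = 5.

1

a[0] = 1,  a[1] = 5,  a[2] = 12,  a[3] = 8,  a[4] = 1.
The sequence repeats with period 4.
The value 5 first appears (with n ≥ 1) at a[1].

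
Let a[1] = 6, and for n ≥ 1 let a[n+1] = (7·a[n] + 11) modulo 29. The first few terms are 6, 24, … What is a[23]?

24

We have a[1] = 6; a[2] = 24; a[3] = 5; a[4] = 17; a[5] = 14; a[6] = 22; a[7] = 20; a[8] = 6.
The sequence repeats with period 7.
So a[23] = a[1 + ((23-1) mod 7)] = a[2] = 24.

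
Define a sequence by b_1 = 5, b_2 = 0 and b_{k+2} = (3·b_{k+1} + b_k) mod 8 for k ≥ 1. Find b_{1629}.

Computing terms: b_1 = 5, b_2 = 0, b_3 = 5, b_4 = 7, b_5 = 2, b_6 = 5, b_7 = 1, b_8 = 0, b_9 = 1, b_{10} = 3, b_{11} = 2, b_{12} = 1, b_{13} = 5, b_{14} = 0.
The sequence repeats with period 12.
(1629 - 1) mod 12 = 8, so b_{1629} = b_9 = 1.

1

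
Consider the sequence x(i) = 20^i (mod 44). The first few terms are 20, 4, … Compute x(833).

Listing terms: x(1) = 20; x(2) = 4; x(3) = 36; x(4) = 16; x(5) = 12; x(6) = 20.
Since x(6) = x(1) = 20, the sequence is periodic with period 5.
So x(833) = x(1 + ((833-1) mod 5)) = x(3) = 36.

36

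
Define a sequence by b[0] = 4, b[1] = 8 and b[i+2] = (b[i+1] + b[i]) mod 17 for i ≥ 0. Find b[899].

4

Computing terms: b[0] = 4; b[1] = 8; b[2] = 12; b[3] = 3; b[4] = 15; b[5] = 1; b[6] = 16; b[7] = 0; b[8] = 16; b[9] = 16; b[10] = 15; b[11] = 14; b[12] = 12; b[13] = 9; b[14] = 4; b[15] = 13; b[16] = 0; b[17] = 13; b[18] = 13; b[19] = 9; b[20] = 5; b[21] = 14; b[22] = 2; b[23] = 16; b[24] = 1; b[25] = 0; b[26] = 1; b[27] = 1; b[28] = 2; b[29] = 3; b[30] = 5; b[31] = 8; b[32] = 13; b[33] = 4; b[34] = 0; b[35] = 4; b[36] = 4; b[37] = 8.
The sequence repeats with period 36.
(899 - 0) mod 36 = 35, so b[899] = b[35] = 4.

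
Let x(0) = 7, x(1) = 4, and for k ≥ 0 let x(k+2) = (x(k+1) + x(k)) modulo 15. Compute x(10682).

11

x(0) = 7,  x(1) = 4,  x(2) = 11,  x(3) = 0,  x(4) = 11,  x(5) = 11,  x(6) = 7,  x(7) = 3,  x(8) = 10,  x(9) = 13,  x(10) = 8,  x(11) = 6,  x(12) = 14,  x(13) = 5,  x(14) = 4,  x(15) = 9,  x(16) = 13,  x(17) = 7,  x(18) = 5,  x(19) = 12,  x(20) = 2,  x(21) = 14,  x(22) = 1,  x(23) = 0,  x(24) = 1,  x(25) = 1,  x(26) = 2,  x(27) = 3,  x(28) = 5,  x(29) = 8,  x(30) = 13,  x(31) = 6,  x(32) = 4,  x(33) = 10,  x(34) = 14,  x(35) = 9,  x(36) = 8,  x(37) = 2,  x(38) = 10,  x(39) = 12,  x(40) = 7,  x(41) = 4.
The sequence repeats with period 40.
So x(10682) = x(0 + ((10682-0) mod 40)) = x(2) = 11.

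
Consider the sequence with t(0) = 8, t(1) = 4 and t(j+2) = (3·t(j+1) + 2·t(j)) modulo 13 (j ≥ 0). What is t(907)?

Listing terms: t(0) = 8; t(1) = 4; t(2) = 2; t(3) = 1; t(4) = 7; t(5) = 10; t(6) = 5; t(7) = 9; t(8) = 11; t(9) = 12; t(10) = 6; t(11) = 3; t(12) = 8; t(13) = 4.
The sequence repeats with period 12.
So t(907) = t(0 + ((907-0) mod 12)) = t(7) = 9.

9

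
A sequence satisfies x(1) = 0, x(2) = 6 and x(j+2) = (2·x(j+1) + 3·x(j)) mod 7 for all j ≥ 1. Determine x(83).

We have x(1) = 0, x(2) = 6, x(3) = 5, x(4) = 0, x(5) = 1, x(6) = 2, x(7) = 0, x(8) = 6.
Since (x(7), x(8)) = (x(1), x(2)) = (0, 6) (two consecutive terms determine the rest), the sequence is periodic with period 6.
So x(83) = x(1 + ((83-1) mod 6)) = x(5) = 1.

1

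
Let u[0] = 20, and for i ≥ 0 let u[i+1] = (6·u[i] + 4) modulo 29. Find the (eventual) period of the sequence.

We have u[0] = 20,  u[1] = 8,  u[2] = 23,  u[3] = 26,  u[4] = 15,  u[5] = 7,  u[6] = 17,  u[7] = 19,  u[8] = 2,  u[9] = 16,  u[10] = 13,  u[11] = 24,  u[12] = 3,  u[13] = 22,  u[14] = 20.
The sequence repeats with period 14.

14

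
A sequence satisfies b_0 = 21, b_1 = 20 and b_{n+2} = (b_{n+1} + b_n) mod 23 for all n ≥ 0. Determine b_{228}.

We have b_0 = 21, b_1 = 20, b_2 = 18, b_3 = 15, b_4 = 10, b_5 = 2, b_6 = 12, b_7 = 14, b_8 = 3, b_9 = 17, b_{10} = 20, b_{11} = 14, b_{12} = 11, b_{13} = 2, b_{14} = 13, b_{15} = 15, b_{16} = 5, b_{17} = 20, b_{18} = 2, b_{19} = 22, b_{20} = 1, b_{21} = 0, b_{22} = 1, b_{23} = 1, b_{24} = 2, b_{25} = 3, b_{26} = 5, b_{27} = 8, b_{28} = 13, b_{29} = 21, b_{30} = 11, b_{31} = 9, b_{32} = 20, b_{33} = 6, b_{34} = 3, b_{35} = 9, b_{36} = 12, b_{37} = 21, b_{38} = 10, b_{39} = 8, b_{40} = 18, b_{41} = 3, b_{42} = 21, b_{43} = 1, b_{44} = 22, b_{45} = 0, b_{46} = 22, b_{47} = 22, b_{48} = 21, b_{49} = 20.
The sequence repeats with period 48.
(228 - 0) mod 48 = 36, so b_{228} = b_{36} = 12.

12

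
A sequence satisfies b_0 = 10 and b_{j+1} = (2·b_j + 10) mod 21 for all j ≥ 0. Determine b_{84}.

Computing terms: b_0 = 10, b_1 = 9, b_2 = 7, b_3 = 3, b_4 = 16, b_5 = 0, b_6 = 10.
The sequence repeats with period 6.
(84 - 0) mod 6 = 0, so b_{84} = b_0 = 10.

10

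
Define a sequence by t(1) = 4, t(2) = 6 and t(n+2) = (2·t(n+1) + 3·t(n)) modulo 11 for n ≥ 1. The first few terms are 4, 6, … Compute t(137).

We have t(1) = 4, t(2) = 6, t(3) = 2, t(4) = 0, t(5) = 6, t(6) = 1, t(7) = 9, t(8) = 10, t(9) = 3, t(10) = 3, t(11) = 4, t(12) = 6.
Since (t(11), t(12)) = (t(1), t(2)) = (4, 6) (two consecutive terms determine the rest), the sequence is periodic with period 10.
So t(137) = t(1 + ((137-1) mod 10)) = t(7) = 9.

9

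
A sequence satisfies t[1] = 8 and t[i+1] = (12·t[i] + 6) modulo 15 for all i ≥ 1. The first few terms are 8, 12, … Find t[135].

Listing terms: t[1] = 8, t[2] = 12, t[3] = 0, t[4] = 6, t[5] = 3, t[6] = 12.
Since t[6] = t[2] = 12, the sequence is eventually periodic: after a pre-period of length 1 it cycles with period 4.
For i ≥ 2, t[i] depends only on (i - 2) mod 4. (135 - 2) mod 4 = 1, so t[135] = t[3] = 0.

0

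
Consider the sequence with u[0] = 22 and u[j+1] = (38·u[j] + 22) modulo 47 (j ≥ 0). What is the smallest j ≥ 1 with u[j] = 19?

u[0] = 22,  u[1] = 12,  u[2] = 8,  u[3] = 44,  u[4] = 2,  u[5] = 4,  u[6] = 33,  u[7] = 7,  u[8] = 6,  u[9] = 15,  u[10] = 28,  u[11] = 5,  u[12] = 24,  u[13] = 41,  u[14] = 29,  u[15] = 43,  u[16] = 11,  u[17] = 17,  u[18] = 10,  u[19] = 26,  u[20] = 23,  u[21] = 3,  u[22] = 42,  u[23] = 20,  u[24] = 30,  u[25] = 34,  u[26] = 45,  u[27] = 40,  u[28] = 38,  u[29] = 9,  u[30] = 35,  u[31] = 36,  u[32] = 27,  u[33] = 14,  u[34] = 37,  u[35] = 18,  u[36] = 1,  u[37] = 13,  u[38] = 46,  u[39] = 31,  u[40] = 25,  u[41] = 32,  u[42] = 16,  u[43] = 19,  u[44] = 39,  u[45] = 0,  u[46] = 22.
Since u[46] = u[0] = 22, the sequence is periodic with period 46.
The value 19 first appears (with j ≥ 1) at u[43].

43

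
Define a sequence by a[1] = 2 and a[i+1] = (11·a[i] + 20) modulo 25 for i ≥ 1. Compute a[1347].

Listing terms: a[1] = 2,  a[2] = 17,  a[3] = 7,  a[4] = 22,  a[5] = 12,  a[6] = 2.
Since a[6] = a[1] = 2, the sequence is periodic with period 5.
So a[1347] = a[1 + ((1347-1) mod 5)] = a[2] = 17.

17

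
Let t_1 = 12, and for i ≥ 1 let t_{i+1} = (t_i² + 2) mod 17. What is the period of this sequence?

4

t_1 = 12, t_2 = 10, t_3 = 0, t_4 = 2, t_5 = 6, t_6 = 4, t_7 = 1, t_8 = 3, t_9 = 11, t_{10} = 4.
Since t_{10} = t_6 = 4, the sequence is eventually periodic: after a pre-period of length 5 it cycles with period 4.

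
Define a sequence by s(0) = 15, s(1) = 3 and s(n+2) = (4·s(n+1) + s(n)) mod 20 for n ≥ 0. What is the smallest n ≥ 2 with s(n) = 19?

7

Listing terms: s(0) = 15; s(1) = 3; s(2) = 7; s(3) = 11; s(4) = 11; s(5) = 15; s(6) = 11; s(7) = 19; s(8) = 7; s(9) = 7; s(10) = 15; s(11) = 7; s(12) = 3; s(13) = 19; s(14) = 19; s(15) = 15; s(16) = 19; s(17) = 11; s(18) = 3; s(19) = 3; s(20) = 15; s(21) = 3.
The sequence repeats with period 20.
The value 19 first appears (with n ≥ 2) at s(7).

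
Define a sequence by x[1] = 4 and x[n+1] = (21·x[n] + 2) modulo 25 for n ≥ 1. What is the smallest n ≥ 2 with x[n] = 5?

Listing terms: x[1] = 4; x[2] = 11; x[3] = 8; x[4] = 20; x[5] = 22; x[6] = 14; x[7] = 21; x[8] = 18; x[9] = 5; x[10] = 7; x[11] = 24; x[12] = 6; x[13] = 3; x[14] = 15; x[15] = 17; x[16] = 9; x[17] = 16; x[18] = 13; x[19] = 0; x[20] = 2; x[21] = 19; x[22] = 1; x[23] = 23; x[24] = 10; x[25] = 12; x[26] = 4.
The sequence repeats with period 25.
The value 5 first appears (with n ≥ 2) at x[9].

9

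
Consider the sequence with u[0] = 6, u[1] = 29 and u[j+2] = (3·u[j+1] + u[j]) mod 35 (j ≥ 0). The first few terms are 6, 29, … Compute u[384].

6

We have u[0] = 6, u[1] = 29, u[2] = 23, u[3] = 28, u[4] = 2, u[5] = 34, u[6] = 34, u[7] = 31, u[8] = 22, u[9] = 27, u[10] = 33, u[11] = 21, u[12] = 26, u[13] = 29, u[14] = 8, u[15] = 18, u[16] = 27, u[17] = 29, u[18] = 9, u[19] = 21, u[20] = 2, u[21] = 27, u[22] = 13, u[23] = 31, u[24] = 1, u[25] = 34, u[26] = 33, u[27] = 28, u[28] = 12, u[29] = 29, u[30] = 29, u[31] = 11, u[32] = 27, u[33] = 22, u[34] = 23, u[35] = 21, u[36] = 16, u[37] = 34, u[38] = 13, u[39] = 3, u[40] = 22, u[41] = 34, u[42] = 19, u[43] = 21, u[44] = 12, u[45] = 22, u[46] = 8, u[47] = 11, u[48] = 6, u[49] = 29.
Since (u[48], u[49]) = (u[0], u[1]) = (6, 29) (two consecutive terms determine the rest), the sequence is periodic with period 48.
So u[384] = u[0 + ((384-0) mod 48)] = u[0] = 6.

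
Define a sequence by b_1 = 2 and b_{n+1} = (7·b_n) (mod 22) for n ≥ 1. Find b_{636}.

20

We have b_1 = 2; b_2 = 14; b_3 = 10; b_4 = 4; b_5 = 6; b_6 = 20; b_7 = 8; b_8 = 12; b_9 = 18; b_{10} = 16; b_{11} = 2.
Since b_{11} = b_1 = 2, the sequence is periodic with period 10.
(636 - 1) mod 10 = 5, so b_{636} = b_6 = 20.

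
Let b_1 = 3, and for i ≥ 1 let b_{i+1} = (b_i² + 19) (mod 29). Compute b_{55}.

18

Computing terms: b_1 = 3,  b_2 = 28,  b_3 = 20,  b_4 = 13,  b_5 = 14,  b_6 = 12,  b_7 = 18,  b_8 = 24,  b_9 = 15,  b_{10} = 12.
Since b_{10} = b_6 = 12, the sequence is eventually periodic: after a pre-period of length 5 it cycles with period 4.
For i ≥ 6, b_i depends only on (i - 6) mod 4. (55 - 6) mod 4 = 1, so b_{55} = b_7 = 18.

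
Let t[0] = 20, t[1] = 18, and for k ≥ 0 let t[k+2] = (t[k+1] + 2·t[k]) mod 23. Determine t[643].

We have t[0] = 20, t[1] = 18, t[2] = 12, t[3] = 2, t[4] = 3, t[5] = 7, t[6] = 13, t[7] = 4, t[8] = 7, t[9] = 15, t[10] = 6, t[11] = 13, t[12] = 2, t[13] = 5, t[14] = 9, t[15] = 19, t[16] = 14, t[17] = 6, t[18] = 11, t[19] = 0, t[20] = 22, t[21] = 22, t[22] = 20, t[23] = 18.
The sequence repeats with period 22.
So t[643] = t[0 + ((643-0) mod 22)] = t[5] = 7.

7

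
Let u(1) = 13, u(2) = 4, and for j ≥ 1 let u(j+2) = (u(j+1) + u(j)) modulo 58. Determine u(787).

17

Computing terms: u(1) = 13, u(2) = 4, u(3) = 17, u(4) = 21, u(5) = 38, u(6) = 1, u(7) = 39, u(8) = 40, u(9) = 21, u(10) = 3, u(11) = 24, u(12) = 27, u(13) = 51, u(14) = 20, u(15) = 13, u(16) = 33, u(17) = 46, u(18) = 21, u(19) = 9, u(20) = 30, u(21) = 39, u(22) = 11, u(23) = 50, u(24) = 3, u(25) = 53, u(26) = 56, u(27) = 51, u(28) = 49, u(29) = 42, u(30) = 33, u(31) = 17, u(32) = 50, u(33) = 9, u(34) = 1, u(35) = 10, u(36) = 11, u(37) = 21, u(38) = 32, u(39) = 53, u(40) = 27, u(41) = 22, u(42) = 49, u(43) = 13, u(44) = 4.
The sequence repeats with period 42.
So u(787) = u(1 + ((787-1) mod 42)) = u(31) = 17.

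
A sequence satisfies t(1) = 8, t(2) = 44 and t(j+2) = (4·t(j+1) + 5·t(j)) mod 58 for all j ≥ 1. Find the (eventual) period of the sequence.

t(1) = 8,  t(2) = 44,  t(3) = 42,  t(4) = 40,  t(5) = 22,  t(6) = 56,  t(7) = 44,  t(8) = 50,  t(9) = 14,  t(10) = 16,  t(11) = 18,  t(12) = 36,  t(13) = 2,  t(14) = 14,  t(15) = 8,  t(16) = 44.
The sequence repeats with period 14.

14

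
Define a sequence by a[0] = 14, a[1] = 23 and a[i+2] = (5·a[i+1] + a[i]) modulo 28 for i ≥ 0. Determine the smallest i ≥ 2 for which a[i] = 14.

6

Listing terms: a[0] = 14, a[1] = 23, a[2] = 17, a[3] = 24, a[4] = 25, a[5] = 9, a[6] = 14, a[7] = 23.
The sequence repeats with period 6.
The value 14 next appears (with i ≥ 2) at a[6].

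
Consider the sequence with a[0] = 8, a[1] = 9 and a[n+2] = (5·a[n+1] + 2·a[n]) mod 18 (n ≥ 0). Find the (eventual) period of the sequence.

3

Listing terms: a[0] = 8,  a[1] = 9,  a[2] = 7,  a[3] = 17,  a[4] = 9,  a[5] = 7.
Since (a[4], a[5]) = (a[1], a[2]) = (9, 7) (two consecutive terms determine the rest), the sequence is eventually periodic: after a pre-period of length 1 it cycles with period 3.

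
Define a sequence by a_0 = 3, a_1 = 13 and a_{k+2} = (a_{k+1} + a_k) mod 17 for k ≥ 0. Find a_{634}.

Listing terms: a_0 = 3,  a_1 = 13,  a_2 = 16,  a_3 = 12,  a_4 = 11,  a_5 = 6,  a_6 = 0,  a_7 = 6,  a_8 = 6,  a_9 = 12,  a_{10} = 1,  a_{11} = 13,  a_{12} = 14,  a_{13} = 10,  a_{14} = 7,  a_{15} = 0,  a_{16} = 7,  a_{17} = 7,  a_{18} = 14,  a_{19} = 4,  a_{20} = 1,  a_{21} = 5,  a_{22} = 6,  a_{23} = 11,  a_{24} = 0,  a_{25} = 11,  a_{26} = 11,  a_{27} = 5,  a_{28} = 16,  a_{29} = 4,  a_{30} = 3,  a_{31} = 7,  a_{32} = 10,  a_{33} = 0,  a_{34} = 10,  a_{35} = 10,  a_{36} = 3,  a_{37} = 13.
Since (a_{36}, a_{37}) = (a_0, a_1) = (3, 13) (two consecutive terms determine the rest), the sequence is periodic with period 36.
(634 - 0) mod 36 = 22, so a_{634} = a_{22} = 6.

6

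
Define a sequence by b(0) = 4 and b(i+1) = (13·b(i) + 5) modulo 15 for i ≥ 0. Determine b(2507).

Listing terms: b(0) = 4, b(1) = 12, b(2) = 11, b(3) = 13, b(4) = 9, b(5) = 2, b(6) = 1, b(7) = 3, b(8) = 14, b(9) = 7, b(10) = 6, b(11) = 8, b(12) = 4.
Since b(12) = b(0) = 4, the sequence is periodic with period 12.
So b(2507) = b(0 + ((2507-0) mod 12)) = b(11) = 8.

8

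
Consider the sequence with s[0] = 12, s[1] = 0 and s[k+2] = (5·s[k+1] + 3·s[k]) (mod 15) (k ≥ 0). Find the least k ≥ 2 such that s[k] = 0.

We have s[0] = 12; s[1] = 0; s[2] = 6; s[3] = 0; s[4] = 3; s[5] = 0; s[6] = 9; s[7] = 0; s[8] = 12; s[9] = 0.
Since (s[8], s[9]) = (s[0], s[1]) = (12, 0) (two consecutive terms determine the rest), the sequence is periodic with period 8.
The value 0 first appears (with k ≥ 2) at s[3].

3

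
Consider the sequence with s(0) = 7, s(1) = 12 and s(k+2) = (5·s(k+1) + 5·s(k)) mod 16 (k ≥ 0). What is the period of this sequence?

24

Listing terms: s(0) = 7; s(1) = 12; s(2) = 15; s(3) = 7; s(4) = 14; s(5) = 9; s(6) = 3; s(7) = 12; s(8) = 11; s(9) = 3; s(10) = 6; s(11) = 13; s(12) = 15; s(13) = 12; s(14) = 7; s(15) = 15; s(16) = 14; s(17) = 1; s(18) = 11; s(19) = 12; s(20) = 3; s(21) = 11; s(22) = 6; s(23) = 5; s(24) = 7; s(25) = 12.
Since (s(24), s(25)) = (s(0), s(1)) = (7, 12) (two consecutive terms determine the rest), the sequence is periodic with period 24.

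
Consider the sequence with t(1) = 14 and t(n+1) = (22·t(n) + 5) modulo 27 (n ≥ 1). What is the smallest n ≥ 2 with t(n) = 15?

21

Computing terms: t(1) = 14, t(2) = 16, t(3) = 6, t(4) = 2, t(5) = 22, t(6) = 3, t(7) = 17, t(8) = 1, t(9) = 0, t(10) = 5, t(11) = 7, t(12) = 24, t(13) = 20, t(14) = 13, t(15) = 21, t(16) = 8, t(17) = 19, t(18) = 18, t(19) = 23, t(20) = 25, t(21) = 15, t(22) = 11, t(23) = 4, t(24) = 12, t(25) = 26, t(26) = 10, t(27) = 9, t(28) = 14.
The sequence repeats with period 27.
The value 15 first appears (with n ≥ 2) at t(21).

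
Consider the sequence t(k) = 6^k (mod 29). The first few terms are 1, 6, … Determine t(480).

20

Listing terms: t(0) = 1; t(1) = 6; t(2) = 7; t(3) = 13; t(4) = 20; t(5) = 4; t(6) = 24; t(7) = 28; t(8) = 23; t(9) = 22; t(10) = 16; t(11) = 9; t(12) = 25; t(13) = 5; t(14) = 1.
Since t(14) = t(0) = 1, the sequence is periodic with period 14.
So t(480) = t(0 + ((480-0) mod 14)) = t(4) = 20.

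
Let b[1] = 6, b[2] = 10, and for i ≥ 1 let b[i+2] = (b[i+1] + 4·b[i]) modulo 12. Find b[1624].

Listing terms: b[1] = 6; b[2] = 10; b[3] = 10; b[4] = 2; b[5] = 6; b[6] = 2; b[7] = 2; b[8] = 10; b[9] = 6; b[10] = 10.
The sequence repeats with period 8.
So b[1624] = b[1 + ((1624-1) mod 8)] = b[8] = 10.

10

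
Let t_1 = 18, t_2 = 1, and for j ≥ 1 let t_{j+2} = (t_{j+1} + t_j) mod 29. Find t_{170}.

1

Computing terms: t_1 = 18; t_2 = 1; t_3 = 19; t_4 = 20; t_5 = 10; t_6 = 1; t_7 = 11; t_8 = 12; t_9 = 23; t_{10} = 6; t_{11} = 0; t_{12} = 6; t_{13} = 6; t_{14} = 12; t_{15} = 18; t_{16} = 1.
Since (t_{15}, t_{16}) = (t_1, t_2) = (18, 1) (two consecutive terms determine the rest), the sequence is periodic with period 14.
So t_{170} = t_{1 + ((170-1) mod 14)} = t_2 = 1.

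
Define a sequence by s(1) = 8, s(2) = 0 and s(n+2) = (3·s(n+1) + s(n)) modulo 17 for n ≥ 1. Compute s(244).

7

Computing terms: s(1) = 8,  s(2) = 0,  s(3) = 8,  s(4) = 7,  s(5) = 12,  s(6) = 9,  s(7) = 5,  s(8) = 7,  s(9) = 9,  s(10) = 0,  s(11) = 9,  s(12) = 10,  s(13) = 5,  s(14) = 8,  s(15) = 12,  s(16) = 10,  s(17) = 8,  s(18) = 0.
Since (s(17), s(18)) = (s(1), s(2)) = (8, 0) (two consecutive terms determine the rest), the sequence is periodic with period 16.
So s(244) = s(1 + ((244-1) mod 16)) = s(4) = 7.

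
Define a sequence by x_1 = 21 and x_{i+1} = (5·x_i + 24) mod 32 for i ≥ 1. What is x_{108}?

We have x_1 = 21; x_2 = 1; x_3 = 29; x_4 = 9; x_5 = 5; x_6 = 17; x_7 = 13; x_8 = 25; x_9 = 21.
Since x_9 = x_1 = 21, the sequence is periodic with period 8.
So x_{108} = x_{1 + ((108-1) mod 8)} = x_4 = 9.

9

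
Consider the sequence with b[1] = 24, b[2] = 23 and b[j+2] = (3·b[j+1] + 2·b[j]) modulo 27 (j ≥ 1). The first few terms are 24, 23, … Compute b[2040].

Listing terms: b[1] = 24; b[2] = 23; b[3] = 9; b[4] = 19; b[5] = 21; b[6] = 20; b[7] = 21; b[8] = 22; b[9] = 0; b[10] = 17; b[11] = 24; b[12] = 25; b[13] = 15; b[14] = 14; b[15] = 18; b[16] = 1; b[17] = 12; b[18] = 11; b[19] = 3; b[20] = 4; b[21] = 18; b[22] = 8; b[23] = 6; b[24] = 7; b[25] = 6; b[26] = 5; b[27] = 0; b[28] = 10; b[29] = 3; b[30] = 2; b[31] = 12; b[32] = 13; b[33] = 9; b[34] = 26; b[35] = 15; b[36] = 16; b[37] = 24; b[38] = 23.
The sequence repeats with period 36.
(2040 - 1) mod 36 = 23, so b[2040] = b[24] = 7.

7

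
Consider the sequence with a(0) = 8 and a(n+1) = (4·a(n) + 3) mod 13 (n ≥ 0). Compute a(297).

3

Listing terms: a(0) = 8; a(1) = 9; a(2) = 0; a(3) = 3; a(4) = 2; a(5) = 11; a(6) = 8.
Since a(6) = a(0) = 8, the sequence is periodic with period 6.
(297 - 0) mod 6 = 3, so a(297) = a(3) = 3.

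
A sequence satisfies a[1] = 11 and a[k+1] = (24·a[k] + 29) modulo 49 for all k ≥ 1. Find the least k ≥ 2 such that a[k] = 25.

37

We have a[1] = 11, a[2] = 48, a[3] = 5, a[4] = 2, a[5] = 28, a[6] = 15, a[7] = 46, a[8] = 6, a[9] = 26, a[10] = 16, a[11] = 21, a[12] = 43, a[13] = 32, a[14] = 13, a[15] = 47, a[16] = 30, a[17] = 14, a[18] = 22, a[19] = 18, a[20] = 20, a[21] = 19, a[22] = 44, a[23] = 7, a[24] = 1, a[25] = 4, a[26] = 27, a[27] = 40, a[28] = 9, a[29] = 0, a[30] = 29, a[31] = 39, a[32] = 34, a[33] = 12, a[34] = 23, a[35] = 42, a[36] = 8, a[37] = 25, a[38] = 41, a[39] = 33, a[40] = 37, a[41] = 35, a[42] = 36, a[43] = 11.
Since a[43] = a[1] = 11, the sequence is periodic with period 42.
The value 25 first appears (with k ≥ 2) at a[37].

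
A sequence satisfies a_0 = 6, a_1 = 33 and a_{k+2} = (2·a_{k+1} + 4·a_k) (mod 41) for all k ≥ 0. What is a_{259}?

5

Listing terms: a_0 = 6; a_1 = 33; a_2 = 8; a_3 = 25; a_4 = 0; a_5 = 18; a_6 = 36; a_7 = 21; a_8 = 22; a_9 = 5; a_{10} = 16; a_{11} = 11; a_{12} = 4; a_{13} = 11; a_{14} = 38; a_{15} = 38; a_{16} = 23; a_{17} = 34; a_{18} = 37; a_{19} = 5; a_{20} = 35; a_{21} = 8; a_{22} = 33; a_{23} = 16; a_{24} = 0; a_{25} = 23; a_{26} = 5; a_{27} = 20; a_{28} = 19; a_{29} = 36; a_{30} = 25; a_{31} = 30; a_{32} = 37; a_{33} = 30; a_{34} = 3; a_{35} = 3; a_{36} = 18; a_{37} = 7; a_{38} = 4; a_{39} = 36; a_{40} = 6; a_{41} = 33.
The sequence repeats with period 40.
(259 - 0) mod 40 = 19, so a_{259} = a_{19} = 5.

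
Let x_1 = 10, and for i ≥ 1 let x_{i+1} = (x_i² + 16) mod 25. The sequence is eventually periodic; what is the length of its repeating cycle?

3

Computing terms: x_1 = 10; x_2 = 16; x_3 = 22; x_4 = 0; x_5 = 16.
Since x_5 = x_2 = 16, the sequence is eventually periodic: after a pre-period of length 1 it cycles with period 3.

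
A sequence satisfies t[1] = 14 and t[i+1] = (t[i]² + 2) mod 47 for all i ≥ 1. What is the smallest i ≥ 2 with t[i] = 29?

9

t[1] = 14; t[2] = 10; t[3] = 8; t[4] = 19; t[5] = 34; t[6] = 30; t[7] = 9; t[8] = 36; t[9] = 29; t[10] = 44; t[11] = 11; t[12] = 29.
Since t[12] = t[9] = 29, the sequence is eventually periodic: after a pre-period of length 8 it cycles with period 3.
The value 29 first appears (with i ≥ 2) at t[9].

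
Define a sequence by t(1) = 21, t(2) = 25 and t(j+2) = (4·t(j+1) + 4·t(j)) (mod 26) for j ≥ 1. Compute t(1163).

Listing terms: t(1) = 21, t(2) = 25, t(3) = 2, t(4) = 4, t(5) = 24, t(6) = 8, t(7) = 24, t(8) = 24, t(9) = 10, t(10) = 6, t(11) = 12, t(12) = 20, t(13) = 24, t(14) = 20, t(15) = 20, t(16) = 4, t(17) = 18, t(18) = 10, t(19) = 8, t(20) = 20, t(21) = 8, t(22) = 8, t(23) = 12, t(24) = 2, t(25) = 4.
Since (t(24), t(25)) = (t(3), t(4)) = (2, 4) (two consecutive terms determine the rest), the sequence is eventually periodic: after a pre-period of length 2 it cycles with period 21.
For j ≥ 3, t(j) depends only on (j - 3) mod 21. (1163 - 3) mod 21 = 5, so t(1163) = t(8) = 24.

24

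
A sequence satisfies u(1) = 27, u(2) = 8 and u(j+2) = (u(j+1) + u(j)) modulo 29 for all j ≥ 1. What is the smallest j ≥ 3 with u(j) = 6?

Listing terms: u(1) = 27,  u(2) = 8,  u(3) = 6,  u(4) = 14,  u(5) = 20,  u(6) = 5,  u(7) = 25,  u(8) = 1,  u(9) = 26,  u(10) = 27,  u(11) = 24,  u(12) = 22,  u(13) = 17,  u(14) = 10,  u(15) = 27,  u(16) = 8.
Since (u(15), u(16)) = (u(1), u(2)) = (27, 8) (two consecutive terms determine the rest), the sequence is periodic with period 14.
The value 6 first appears (with j ≥ 3) at u(3).

3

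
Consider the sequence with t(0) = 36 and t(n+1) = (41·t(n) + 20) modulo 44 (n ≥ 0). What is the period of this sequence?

10

Listing terms: t(0) = 36; t(1) = 0; t(2) = 20; t(3) = 4; t(4) = 8; t(5) = 40; t(6) = 32; t(7) = 12; t(8) = 28; t(9) = 24; t(10) = 36.
Since t(10) = t(0) = 36, the sequence is periodic with period 10.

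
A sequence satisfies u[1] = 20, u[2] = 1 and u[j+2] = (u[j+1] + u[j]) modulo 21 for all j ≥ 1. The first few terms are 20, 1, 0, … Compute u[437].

1

u[1] = 20,  u[2] = 1,  u[3] = 0,  u[4] = 1,  u[5] = 1,  u[6] = 2,  u[7] = 3,  u[8] = 5,  u[9] = 8,  u[10] = 13,  u[11] = 0,  u[12] = 13,  u[13] = 13,  u[14] = 5,  u[15] = 18,  u[16] = 2,  u[17] = 20,  u[18] = 1.
Since (u[17], u[18]) = (u[1], u[2]) = (20, 1) (two consecutive terms determine the rest), the sequence is periodic with period 16.
So u[437] = u[1 + ((437-1) mod 16)] = u[5] = 1.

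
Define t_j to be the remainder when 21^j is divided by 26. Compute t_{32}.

1

t_1 = 21; t_2 = 25; t_3 = 5; t_4 = 1; t_5 = 21.
Since t_5 = t_1 = 21, the sequence is periodic with period 4.
So t_{32} = t_{1 + ((32-1) mod 4)} = t_4 = 1.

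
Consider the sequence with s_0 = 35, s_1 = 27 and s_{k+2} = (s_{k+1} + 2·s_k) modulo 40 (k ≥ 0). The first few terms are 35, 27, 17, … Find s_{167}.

We have s_0 = 35; s_1 = 27; s_2 = 17; s_3 = 31; s_4 = 25; s_5 = 7; s_6 = 17; s_7 = 31.
Since (s_6, s_7) = (s_2, s_3) = (17, 31) (two consecutive terms determine the rest), the sequence is eventually periodic: after a pre-period of length 2 it cycles with period 4.
For k ≥ 2, s_k depends only on (k - 2) mod 4. (167 - 2) mod 4 = 1, so s_{167} = s_3 = 31.

31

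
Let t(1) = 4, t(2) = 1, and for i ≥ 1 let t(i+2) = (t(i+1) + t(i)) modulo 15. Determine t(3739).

Computing terms: t(1) = 4, t(2) = 1, t(3) = 5, t(4) = 6, t(5) = 11, t(6) = 2, t(7) = 13, t(8) = 0, t(9) = 13, t(10) = 13, t(11) = 11, t(12) = 9, t(13) = 5, t(14) = 14, t(15) = 4, t(16) = 3, t(17) = 7, t(18) = 10, t(19) = 2, t(20) = 12, t(21) = 14, t(22) = 11, t(23) = 10, t(24) = 6, t(25) = 1, t(26) = 7, t(27) = 8, t(28) = 0, t(29) = 8, t(30) = 8, t(31) = 1, t(32) = 9, t(33) = 10, t(34) = 4, t(35) = 14, t(36) = 3, t(37) = 2, t(38) = 5, t(39) = 7, t(40) = 12, t(41) = 4, t(42) = 1.
The sequence repeats with period 40.
So t(3739) = t(1 + ((3739-1) mod 40)) = t(19) = 2.

2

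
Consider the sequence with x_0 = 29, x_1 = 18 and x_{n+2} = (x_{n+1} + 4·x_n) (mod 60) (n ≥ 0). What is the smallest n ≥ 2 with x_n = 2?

We have x_0 = 29,  x_1 = 18,  x_2 = 14,  x_3 = 26,  x_4 = 22,  x_5 = 6,  x_6 = 34,  x_7 = 58,  x_8 = 14,  x_9 = 6,  x_{10} = 2,  x_{11} = 26,  x_{12} = 34,  x_{13} = 18,  x_{14} = 34,  x_{15} = 46,  x_{16} = 2,  x_{17} = 6,  x_{18} = 14,  x_{19} = 38,  x_{20} = 34,  x_{21} = 6,  x_{22} = 22,  x_{23} = 46,  x_{24} = 14,  x_{25} = 18,  x_{26} = 14.
Since (x_{25}, x_{26}) = (x_1, x_2) = (18, 14) (two consecutive terms determine the rest), the sequence is eventually periodic: after a pre-period of length 1 it cycles with period 24.
The value 2 first appears (with n ≥ 2) at x_{10}.

10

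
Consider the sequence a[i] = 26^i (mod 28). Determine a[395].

24

a[1] = 26, a[2] = 4, a[3] = 20, a[4] = 16, a[5] = 24, a[6] = 8, a[7] = 12, a[8] = 4.
Since a[8] = a[2] = 4, the sequence is eventually periodic: after a pre-period of length 1 it cycles with period 6.
For i ≥ 2, a[i] depends only on (i - 2) mod 6. (395 - 2) mod 6 = 3, so a[395] = a[5] = 24.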